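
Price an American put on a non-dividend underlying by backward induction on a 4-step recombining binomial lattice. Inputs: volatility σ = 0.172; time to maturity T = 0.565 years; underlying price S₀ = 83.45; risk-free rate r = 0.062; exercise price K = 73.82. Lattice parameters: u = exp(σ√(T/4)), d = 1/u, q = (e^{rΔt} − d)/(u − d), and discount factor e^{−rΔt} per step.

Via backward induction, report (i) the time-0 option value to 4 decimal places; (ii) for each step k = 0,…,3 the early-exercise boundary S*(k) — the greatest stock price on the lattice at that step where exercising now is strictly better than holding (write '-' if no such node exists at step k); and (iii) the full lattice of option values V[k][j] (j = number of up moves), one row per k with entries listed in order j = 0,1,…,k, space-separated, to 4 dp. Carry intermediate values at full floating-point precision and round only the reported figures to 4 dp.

Δt=0.14125, u=1.06678, d=0.93740, q=0.55183, disc=e^(-rΔt)=0.99128
k=4 terminal: V=max(K-S,0) → 9.3838 0.4906 0.0000 0.0000 0.0000
k=3: j=0 S=68.7391 intr=5.0809 cont=4.4372 V=5.0809[EX]; j=1 S=78.2262 intr=0.0000 cont=0.2180 V=0.2180[hold]; j=2 S=89.0226 intr=0.0000 cont=0.0000 V=0.0000[hold]; j=3 S=101.3092 intr=0.0000 cont=0.0000 V=0.0000[hold]  S*(3)=68.7391
k=2: j=0 S=73.3294 intr=0.4906 cont=2.3765 V=2.3765[hold]; j=1 S=83.4500 intr=0.0000 cont=0.0968 V=0.0968[hold]; j=2 S=94.9674 intr=0.0000 cont=0.0000 V=0.0000[hold]  S*(2)=-
k=1: j=0 S=78.2262 intr=0.0000 cont=1.1087 V=1.1087[hold]; j=1 S=89.0226 intr=0.0000 cont=0.0430 V=0.0430[hold]  S*(1)=-
k=0: j=0 S=83.4500 intr=0.0000 cont=0.5161 V=0.5161[hold]  S*(0)=-

price = 0.5161
boundary = - - - 68.7391
tree:
0.5161
1.1087 0.0430
2.3765 0.0968 0.0000
5.0809 0.2180 0.0000 0.0000
9.3838 0.4906 0.0000 0.0000 0.0000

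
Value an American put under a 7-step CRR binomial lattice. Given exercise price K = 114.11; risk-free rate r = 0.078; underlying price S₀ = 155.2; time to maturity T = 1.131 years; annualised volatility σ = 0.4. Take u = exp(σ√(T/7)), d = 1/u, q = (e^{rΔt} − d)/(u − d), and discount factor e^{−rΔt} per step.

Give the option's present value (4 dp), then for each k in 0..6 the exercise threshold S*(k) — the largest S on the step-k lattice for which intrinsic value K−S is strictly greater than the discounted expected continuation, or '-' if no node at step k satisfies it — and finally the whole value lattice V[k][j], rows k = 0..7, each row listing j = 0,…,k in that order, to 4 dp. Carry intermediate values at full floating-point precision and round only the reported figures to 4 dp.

price = 5.6858
boundary = - - - - 81.5796 69.4631 81.5796
tree:
5.6858
9.2072 2.2971
14.5255 4.1049 0.5415
22.1855 7.2088 1.0949 0.0000
32.5304 12.3696 2.2138 0.0000 0.0000
44.6469 20.5497 4.4762 0.0000 0.0000 0.0000
54.9638 32.5304 9.0508 0.0000 0.0000 0.0000 0.0000
63.7484 44.6469 18.3004 0.0000 0.0000 0.0000 0.0000 0.0000

Δt=0.16157  u=1.17443  d=0.85148  q=0.49916  discount=0.98748
step 7 (expiry): payoffs max(K−S,0) = 63.7484 44.6469 18.3004 0.0000 0.0000 0.0000 0.0000 0.0000
step 6: (k=6,j=0): S=59.1462, (K−S)⁺=54.9638, hold=53.5348 ⇒ V=54.9638 exercise | (k=6,j=1): S=81.5796, (K−S)⁺=32.5304, hold=31.1013 ⇒ V=32.5304 exercise | (k=6,j=2): S=112.5218, (K−S)⁺=1.5882, hold=9.0508 ⇒ V=9.0508 continue | (k=6,j=3): S=155.2000, (K−S)⁺=0.0000, hold=0.0000 ⇒ V=0.0000 continue | (k=6,j=4): S=214.0655, (K−S)⁺=0.0000, hold=0.0000 ⇒ V=0.0000 continue | (k=6,j=5): S=295.2581, (K−S)⁺=0.0000, hold=0.0000 ⇒ V=0.0000 continue | (k=6,j=6): S=407.2460, (K−S)⁺=0.0000, hold=0.0000 ⇒ V=0.0000 continue  boundary S*=81.5796
step 5: (k=5,j=0): S=69.4631, (K−S)⁺=44.6469, hold=43.2178 ⇒ V=44.6469 exercise | (k=5,j=1): S=95.8096, (K−S)⁺=18.3004, hold=20.5497 ⇒ V=20.5497 continue | (k=5,j=2): S=132.1491, (K−S)⁺=0.0000, hold=4.4762 ⇒ V=4.4762 continue | (k=5,j=3): S=182.2717, (K−S)⁺=0.0000, hold=0.0000 ⇒ V=0.0000 continue | (k=5,j=4): S=251.4052, (K−S)⁺=0.0000, hold=0.0000 ⇒ V=0.0000 continue | (k=5,j=5): S=346.7602, (K−S)⁺=0.0000, hold=0.0000 ⇒ V=0.0000 continue  boundary S*=69.4631
step 4: (k=4,j=0): S=81.5796, (K−S)⁺=32.5304, hold=32.2100 ⇒ V=32.5304 exercise | (k=4,j=1): S=112.5218, (K−S)⁺=1.5882, hold=12.3696 ⇒ V=12.3696 continue | (k=4,j=2): S=155.2000, (K−S)⁺=0.0000, hold=2.2138 ⇒ V=2.2138 continue | (k=4,j=3): S=214.0655, (K−S)⁺=0.0000, hold=0.0000 ⇒ V=0.0000 continue | (k=4,j=4): S=295.2581, (K−S)⁺=0.0000, hold=0.0000 ⇒ V=0.0000 continue  boundary S*=81.5796
step 3: (k=3,j=0): S=95.8096, (K−S)⁺=18.3004, hold=22.1855 ⇒ V=22.1855 continue | (k=3,j=1): S=132.1491, (K−S)⁺=0.0000, hold=7.2088 ⇒ V=7.2088 continue | (k=3,j=2): S=182.2717, (K−S)⁺=0.0000, hold=1.0949 ⇒ V=1.0949 continue | (k=3,j=3): S=251.4052, (K−S)⁺=0.0000, hold=0.0000 ⇒ V=0.0000 continue  boundary S*=-
step 2: (k=2,j=0): S=112.5218, (K−S)⁺=1.5882, hold=14.5255 ⇒ V=14.5255 continue | (k=2,j=1): S=155.2000, (K−S)⁺=0.0000, hold=4.1049 ⇒ V=4.1049 continue | (k=2,j=2): S=214.0655, (K−S)⁺=0.0000, hold=0.5415 ⇒ V=0.5415 continue  boundary S*=-
step 1: (k=1,j=0): S=132.1491, (K−S)⁺=0.0000, hold=9.2072 ⇒ V=9.2072 continue | (k=1,j=1): S=182.2717, (K−S)⁺=0.0000, hold=2.2971 ⇒ V=2.2971 continue  boundary S*=-
step 0: (k=0,j=0): S=155.2000, (K−S)⁺=0.0000, hold=5.6858 ⇒ V=5.6858 continue  boundary S*=-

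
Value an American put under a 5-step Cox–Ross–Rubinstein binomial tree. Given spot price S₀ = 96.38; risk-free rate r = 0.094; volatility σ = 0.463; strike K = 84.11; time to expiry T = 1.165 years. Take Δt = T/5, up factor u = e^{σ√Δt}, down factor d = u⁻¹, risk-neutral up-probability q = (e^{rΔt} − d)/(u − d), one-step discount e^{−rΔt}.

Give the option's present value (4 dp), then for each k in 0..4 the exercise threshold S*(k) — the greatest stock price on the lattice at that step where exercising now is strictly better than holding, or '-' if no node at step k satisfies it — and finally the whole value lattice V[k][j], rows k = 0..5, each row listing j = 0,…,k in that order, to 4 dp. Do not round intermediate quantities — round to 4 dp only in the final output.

price = 9.3934
boundary = - - - 49.2952 61.6404
tree:
9.3934
15.0844 3.9737
23.4401 7.1851 0.8558
34.8148 12.8171 1.7269 0.0000
44.6875 22.4696 3.4850 0.0000 0.0000
52.5829 34.8148 7.0327 0.0000 0.0000 0.0000

Δt=0.23300  u=1.25043  d=0.79972  q=0.49349  discount=0.97834
step 5 (expiry): payoffs max(K−S,0) = 52.5829 34.8148 7.0327 0.0000 0.0000 0.0000
step 4: (k=4,j=0): S=39.4225, (K−S)⁺=44.6875, hold=42.8653 ⇒ V=44.6875 exercise | (k=4,j=1): S=61.6404, (K−S)⁺=22.4696, hold=20.6474 ⇒ V=22.4696 exercise | (k=4,j=2): S=96.3800, (K−S)⁺=0.0000, hold=3.4850 ⇒ V=3.4850 continue | (k=4,j=3): S=150.6983, (K−S)⁺=0.0000, hold=0.0000 ⇒ V=0.0000 continue | (k=4,j=4): S=235.6295, (K−S)⁺=0.0000, hold=0.0000 ⇒ V=0.0000 continue  boundary S*=61.6404
step 3: (k=3,j=0): S=49.2952, (K−S)⁺=34.8148, hold=32.9926 ⇒ V=34.8148 exercise | (k=3,j=1): S=77.0773, (K−S)⁺=7.0327, hold=12.8171 ⇒ V=12.8171 continue | (k=3,j=2): S=120.5168, (K−S)⁺=0.0000, hold=1.7269 ⇒ V=1.7269 continue | (k=3,j=3): S=188.4382, (K−S)⁺=0.0000, hold=0.0000 ⇒ V=0.0000 continue  boundary S*=49.2952
step 2: (k=2,j=0): S=61.6404, (K−S)⁺=22.4696, hold=23.4401 ⇒ V=23.4401 continue | (k=2,j=1): S=96.3800, (K−S)⁺=0.0000, hold=7.1851 ⇒ V=7.1851 continue | (k=2,j=2): S=150.6983, (K−S)⁺=0.0000, hold=0.8558 ⇒ V=0.8558 continue  boundary S*=-
step 1: (k=1,j=0): S=77.0773, (K−S)⁺=7.0327, hold=15.0844 ⇒ V=15.0844 continue | (k=1,j=1): S=120.5168, (K−S)⁺=0.0000, hold=3.9737 ⇒ V=3.9737 continue  boundary S*=-
step 0: (k=0,j=0): S=96.3800, (K−S)⁺=0.0000, hold=9.3934 ⇒ V=9.3934 continue  boundary S*=-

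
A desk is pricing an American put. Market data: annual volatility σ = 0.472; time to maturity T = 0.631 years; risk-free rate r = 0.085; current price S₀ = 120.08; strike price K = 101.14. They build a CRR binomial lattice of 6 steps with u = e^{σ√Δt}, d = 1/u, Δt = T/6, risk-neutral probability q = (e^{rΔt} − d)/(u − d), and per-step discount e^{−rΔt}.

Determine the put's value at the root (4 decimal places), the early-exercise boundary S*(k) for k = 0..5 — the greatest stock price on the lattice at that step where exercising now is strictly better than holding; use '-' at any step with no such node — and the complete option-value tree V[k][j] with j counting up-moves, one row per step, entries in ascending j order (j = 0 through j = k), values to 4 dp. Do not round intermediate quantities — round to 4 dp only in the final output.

price = 7.4714
boundary = - - - - 65.0978 75.8652
tree:
7.4714
11.6846 3.2408
17.7323 5.6294 0.8241
25.9065 9.5836 1.6336 0.0000
36.0422 15.8740 3.2385 0.0000 0.0000
45.2814 25.2748 6.4198 0.0000 0.0000 0.0000
53.2092 36.0422 12.7265 0.0000 0.0000 0.0000 0.0000

params: Δt=0.10517 u=1.16540 d=0.85807 q=0.49102 e^(-rΔt)=0.99110
t_6 payoffs: 53.2092 36.0422 12.7265 0.0000 0.0000 0.0000 0.0000
t_5: node(5,0) S=55.8586 payoff=45.2814 vs cont=44.3813 → 45.2814 [stop]  node(5,1) S=75.8652 payoff=25.2748 vs cont=24.3747 → 25.2748 [stop]  node(5,2) S=103.0373 payoff=0.0000 vs cont=6.4198 → 6.4198 [wait]  node(5,3) S=139.9416 payoff=0.0000 vs cont=0.0000 → 0.0000 [wait]  node(5,4) S=190.0636 payoff=0.0000 vs cont=0.0000 → 0.0000 [wait]  node(5,5) S=258.1375 payoff=0.0000 vs cont=0.0000 → 0.0000 [wait]  ⇒ S*(5)=75.8652
t_4: node(4,0) S=65.0978 payoff=36.0422 vs cont=35.1421 → 36.0422 [stop]  node(4,1) S=88.4135 payoff=12.7265 vs cont=15.8740 → 15.8740 [wait]  node(4,2) S=120.0800 payoff=0.0000 vs cont=3.2385 → 3.2385 [wait]  node(4,3) S=163.0883 payoff=0.0000 vs cont=0.0000 → 0.0000 [wait]  node(4,4) S=221.5006 payoff=0.0000 vs cont=0.0000 → 0.0000 [wait]  ⇒ S*(4)=65.0978
t_3: node(3,0) S=75.8652 payoff=25.2748 vs cont=25.9065 → 25.9065 [wait]  node(3,1) S=103.0373 payoff=0.0000 vs cont=9.5836 → 9.5836 [wait]  node(3,2) S=139.9416 payoff=0.0000 vs cont=1.6336 → 1.6336 [wait]  node(3,3) S=190.0636 payoff=0.0000 vs cont=0.0000 → 0.0000 [wait]  ⇒ S*(3)=-
t_2: node(2,0) S=88.4135 payoff=12.7265 vs cont=17.7323 → 17.7323 [wait]  node(2,1) S=120.0800 payoff=0.0000 vs cont=5.6294 → 5.6294 [wait]  node(2,2) S=163.0883 payoff=0.0000 vs cont=0.8241 → 0.8241 [wait]  ⇒ S*(2)=-
t_1: node(1,0) S=103.0373 payoff=0.0000 vs cont=11.6846 → 11.6846 [wait]  node(1,1) S=139.9416 payoff=0.0000 vs cont=3.2408 → 3.2408 [wait]  ⇒ S*(1)=-
t_0: node(0,0) S=120.0800 payoff=0.0000 vs cont=7.4714 → 7.4714 [wait]  ⇒ S*(0)=-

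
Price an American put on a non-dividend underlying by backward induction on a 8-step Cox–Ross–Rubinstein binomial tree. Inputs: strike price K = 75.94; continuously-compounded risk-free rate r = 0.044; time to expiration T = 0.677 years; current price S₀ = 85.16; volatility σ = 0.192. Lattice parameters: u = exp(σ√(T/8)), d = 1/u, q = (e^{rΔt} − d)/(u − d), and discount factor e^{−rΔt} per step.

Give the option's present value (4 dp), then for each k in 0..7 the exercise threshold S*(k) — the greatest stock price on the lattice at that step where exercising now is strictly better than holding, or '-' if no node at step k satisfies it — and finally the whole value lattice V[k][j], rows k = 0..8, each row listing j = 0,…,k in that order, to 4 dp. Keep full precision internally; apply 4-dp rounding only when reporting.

price = 1.1960
boundary = - - - - - 64.4097 68.1096 72.0220
tree:
1.1960
2.0092 0.4521
3.2909 0.8377 0.0986
5.2227 1.5271 0.2059 0.0000
7.9632 2.7247 0.4301 0.0000 0.0000
11.5303 4.7200 0.8982 0.0000 0.0000 0.0000
15.0292 7.8304 1.8759 0.0000 0.0000 0.0000 0.0000
18.3380 11.5303 3.9180 0.0000 0.0000 0.0000 0.0000 0.0000
21.4671 15.0292 7.8304 0.0000 0.0000 0.0000 0.0000 0.0000 0.0000

params: Δt=0.08463 u=1.05744 d=0.94568 q=0.51942 e^(-rΔt)=0.99628
t_8 payoffs: 21.4671 15.0292 7.8304 0.0000 0.0000 0.0000 0.0000 0.0000 0.0000
t_7: node(7,0) S=57.6020 payoff=18.3380 vs cont=18.0558 → 18.3380 [stop]  node(7,1) S=64.4097 payoff=11.5303 vs cont=11.2481 → 11.5303 [stop]  node(7,2) S=72.0220 payoff=3.9180 vs cont=3.7492 → 3.9180 [stop]  node(7,3) S=80.5339 payoff=0.0000 vs cont=0.0000 → 0.0000 [wait]  node(7,4) S=90.0518 payoff=0.0000 vs cont=0.0000 → 0.0000 [wait]  node(7,5) S=100.6946 payoff=0.0000 vs cont=0.0000 → 0.0000 [wait]  node(7,6) S=112.5952 payoff=0.0000 vs cont=0.0000 → 0.0000 [wait]  node(7,7) S=125.9023 payoff=0.0000 vs cont=0.0000 → 0.0000 [wait]  ⇒ S*(7)=72.0220
t_6: node(6,0) S=60.9108 payoff=15.0292 vs cont=14.7470 → 15.0292 [stop]  node(6,1) S=68.1096 payoff=7.8304 vs cont=7.5482 → 7.8304 [stop]  node(6,2) S=76.1591 payoff=0.0000 vs cont=1.8759 → 1.8759 [wait]  node(6,3) S=85.1600 payoff=0.0000 vs cont=0.0000 → 0.0000 [wait]  node(6,4) S=95.2247 payoff=0.0000 vs cont=0.0000 → 0.0000 [wait]  node(6,5) S=106.4788 payoff=0.0000 vs cont=0.0000 → 0.0000 [wait]  node(6,6) S=119.0630 payoff=0.0000 vs cont=0.0000 → 0.0000 [wait]  ⇒ S*(6)=68.1096
t_5: node(5,0) S=64.4097 payoff=11.5303 vs cont=11.2481 → 11.5303 [stop]  node(5,1) S=72.0220 payoff=3.9180 vs cont=4.7200 → 4.7200 [wait]  node(5,2) S=80.5339 payoff=0.0000 vs cont=0.8982 → 0.8982 [wait]  node(5,3) S=90.0518 payoff=0.0000 vs cont=0.0000 → 0.0000 [wait]  node(5,4) S=100.6946 payoff=0.0000 vs cont=0.0000 → 0.0000 [wait]  node(5,5) S=112.5952 payoff=0.0000 vs cont=0.0000 → 0.0000 [wait]  ⇒ S*(5)=64.4097
t_4: node(4,0) S=68.1096 payoff=7.8304 vs cont=7.9632 → 7.9632 [wait]  node(4,1) S=76.1591 payoff=0.0000 vs cont=2.7247 → 2.7247 [wait]  node(4,2) S=85.1600 payoff=0.0000 vs cont=0.4301 → 0.4301 [wait]  node(4,3) S=95.2247 payoff=0.0000 vs cont=0.0000 → 0.0000 [wait]  node(4,4) S=106.4788 payoff=0.0000 vs cont=0.0000 → 0.0000 [wait]  ⇒ S*(4)=-
t_3: node(3,0) S=72.0220 payoff=3.9180 vs cont=5.2227 → 5.2227 [wait]  node(3,1) S=80.5339 payoff=0.0000 vs cont=1.5271 → 1.5271 [wait]  node(3,2) S=90.0518 payoff=0.0000 vs cont=0.2059 → 0.2059 [wait]  node(3,3) S=100.6946 payoff=0.0000 vs cont=0.0000 → 0.0000 [wait]  ⇒ S*(3)=-
t_2: node(2,0) S=76.1591 payoff=0.0000 vs cont=3.2909 → 3.2909 [wait]  node(2,1) S=85.1600 payoff=0.0000 vs cont=0.8377 → 0.8377 [wait]  node(2,2) S=95.2247 payoff=0.0000 vs cont=0.0986 → 0.0986 [wait]  ⇒ S*(2)=-
t_1: node(1,0) S=80.5339 payoff=0.0000 vs cont=2.0092 → 2.0092 [wait]  node(1,1) S=90.0518 payoff=0.0000 vs cont=0.4521 → 0.4521 [wait]  ⇒ S*(1)=-
t_0: node(0,0) S=85.1600 payoff=0.0000 vs cont=1.1960 → 1.1960 [wait]  ⇒ S*(0)=-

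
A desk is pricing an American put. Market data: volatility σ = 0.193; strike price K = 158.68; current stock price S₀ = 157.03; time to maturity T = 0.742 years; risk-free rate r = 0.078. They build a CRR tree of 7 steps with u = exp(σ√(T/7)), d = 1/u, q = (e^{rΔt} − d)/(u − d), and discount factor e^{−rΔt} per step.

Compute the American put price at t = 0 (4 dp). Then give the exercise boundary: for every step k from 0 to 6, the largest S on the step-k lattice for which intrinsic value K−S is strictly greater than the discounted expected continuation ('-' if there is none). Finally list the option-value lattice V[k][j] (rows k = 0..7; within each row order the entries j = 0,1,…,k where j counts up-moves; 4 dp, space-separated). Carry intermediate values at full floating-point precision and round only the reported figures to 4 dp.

price = 8.1718
boundary = - - 138.4853 130.0512 138.4853 130.0512 138.4853
tree:
8.1718
13.0745 4.2888
20.1947 7.4537 1.7674
28.6288 12.5275 3.4201 0.4436
36.5493 20.1947 6.4513 0.9947 0.0000
43.9874 28.6288 11.7360 2.2304 0.0000 0.0000
50.9725 36.5493 20.1947 5.0010 0.0000 0.0000 0.0000
57.5322 43.9874 28.6288 11.2136 0.0000 0.0000 0.0000 0.0000

Δt=0.10600, u=1.06485, d=0.93910, q=0.55032, disc=e^(-rΔt)=0.99177
k=7 terminal: V=max(K-S,0) → 57.5322 43.9874 28.6288 11.2136 0.0000 0.0000 0.0000 0.0000
k=6: j=0 S=107.7075 intr=50.9725 cont=49.6659 V=50.9725[EX]; j=1 S=122.1307 intr=36.5493 cont=35.2427 V=36.5493[EX]; j=2 S=138.4853 intr=20.1947 cont=18.8881 V=20.1947[EX]; j=3 S=157.0300 intr=1.6500 cont=5.0010 V=5.0010[hold]; j=4 S=178.0580 intr=0.0000 cont=0.0000 V=0.0000[hold]; j=5 S=201.9019 intr=0.0000 cont=0.0000 V=0.0000[hold]; j=6 S=228.9387 intr=0.0000 cont=0.0000 V=0.0000[hold]  S*(6)=138.4853
k=5: j=0 S=114.6926 intr=43.9874 cont=42.6808 V=43.9874[EX]; j=1 S=130.0512 intr=28.6288 cont=27.3223 V=28.6288[EX]; j=2 S=147.4664 intr=11.2136 cont=11.7360 V=11.7360[hold]; j=3 S=167.2138 intr=0.0000 cont=2.2304 V=2.2304[hold]; j=4 S=189.6055 intr=0.0000 cont=0.0000 V=0.0000[hold]; j=5 S=214.9957 intr=0.0000 cont=0.0000 V=0.0000[hold]  S*(5)=130.0512
k=4: j=0 S=122.1307 intr=36.5493 cont=35.2427 V=36.5493[EX]; j=1 S=138.4853 intr=20.1947 cont=19.1732 V=20.1947[EX]; j=2 S=157.0300 intr=1.6500 cont=6.4513 V=6.4513[hold]; j=3 S=178.0580 intr=0.0000 cont=0.9947 V=0.9947[hold]; j=4 S=201.9019 intr=0.0000 cont=0.0000 V=0.0000[hold]  S*(4)=138.4853
k=3: j=0 S=130.0512 intr=28.6288 cont=27.3223 V=28.6288[EX]; j=1 S=147.4664 intr=11.2136 cont=12.5275 V=12.5275[hold]; j=2 S=167.2138 intr=0.0000 cont=3.4201 V=3.4201[hold]; j=3 S=189.6055 intr=0.0000 cont=0.4436 V=0.4436[hold]  S*(3)=130.0512
k=2: j=0 S=138.4853 intr=20.1947 cont=19.6052 V=20.1947[EX]; j=1 S=157.0300 intr=1.6500 cont=7.4537 V=7.4537[hold]; j=2 S=178.0580 intr=0.0000 cont=1.7674 V=1.7674[hold]  S*(2)=138.4853
k=1: j=0 S=147.4664 intr=11.2136 cont=13.0745 V=13.0745[hold]; j=1 S=167.2138 intr=0.0000 cont=4.2888 V=4.2888[hold]  S*(1)=-
k=0: j=0 S=157.0300 intr=1.6500 cont=8.1718 V=8.1718[hold]  S*(0)=-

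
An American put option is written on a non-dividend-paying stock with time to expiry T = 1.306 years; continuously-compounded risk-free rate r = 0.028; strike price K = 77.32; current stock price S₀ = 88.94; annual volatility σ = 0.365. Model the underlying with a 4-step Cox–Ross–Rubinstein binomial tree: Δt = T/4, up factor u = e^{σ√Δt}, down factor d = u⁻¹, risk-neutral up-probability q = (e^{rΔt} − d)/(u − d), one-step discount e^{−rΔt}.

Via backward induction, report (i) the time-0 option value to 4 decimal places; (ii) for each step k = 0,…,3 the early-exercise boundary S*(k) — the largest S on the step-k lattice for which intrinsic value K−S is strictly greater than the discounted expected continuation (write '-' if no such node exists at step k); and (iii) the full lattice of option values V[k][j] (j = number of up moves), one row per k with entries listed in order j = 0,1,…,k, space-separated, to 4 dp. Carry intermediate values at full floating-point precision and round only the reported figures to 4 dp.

params: Δt=0.32650 u=1.23190 d=0.81175 q=0.46991 e^(-rΔt)=0.99090
t_4 payoffs: 38.7021 18.7139 0.0000 0.0000 0.0000
t_3: node(3,0) S=47.5736 payoff=29.7464 vs cont=29.0428 → 29.7464 [stop]  node(3,1) S=72.1971 payoff=5.1229 vs cont=9.8298 → 9.8298 [wait]  node(3,2) S=109.5656 payoff=0.0000 vs cont=0.0000 → 0.0000 [wait]  node(3,3) S=166.2756 payoff=0.0000 vs cont=0.0000 → 0.0000 [wait]  ⇒ S*(3)=47.5736
t_2: node(2,0) S=58.6061 payoff=18.7139 vs cont=20.2020 → 20.2020 [wait]  node(2,1) S=88.9400 payoff=0.0000 vs cont=5.1633 → 5.1633 [wait]  node(2,2) S=134.9744 payoff=0.0000 vs cont=0.0000 → 0.0000 [wait]  ⇒ S*(2)=-
t_1: node(1,0) S=72.1971 payoff=5.1229 vs cont=13.0157 → 13.0157 [wait]  node(1,1) S=109.5656 payoff=0.0000 vs cont=2.7121 → 2.7121 [wait]  ⇒ S*(1)=-
t_0: node(0,0) S=88.9400 payoff=0.0000 vs cont=8.0996 → 8.0996 [wait]  ⇒ S*(0)=-

price = 8.0996
boundary = - - - 47.5736
tree:
8.0996
13.0157 2.7121
20.2020 5.1633 0.0000
29.7464 9.8298 0.0000 0.0000
38.7021 18.7139 0.0000 0.0000 0.0000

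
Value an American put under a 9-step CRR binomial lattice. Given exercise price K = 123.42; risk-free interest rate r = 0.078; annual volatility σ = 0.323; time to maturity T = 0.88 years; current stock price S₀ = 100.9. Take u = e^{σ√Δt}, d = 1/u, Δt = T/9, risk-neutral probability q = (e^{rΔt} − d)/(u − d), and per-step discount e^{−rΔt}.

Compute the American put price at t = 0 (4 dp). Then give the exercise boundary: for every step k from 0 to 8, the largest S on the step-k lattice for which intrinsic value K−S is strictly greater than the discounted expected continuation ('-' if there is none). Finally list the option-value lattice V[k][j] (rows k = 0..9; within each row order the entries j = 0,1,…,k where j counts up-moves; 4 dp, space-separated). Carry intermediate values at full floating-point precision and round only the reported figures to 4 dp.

params: Δt=0.09778 u=1.10628 d=0.90393 q=0.51261 e^(-rΔt)=0.99240
t_9 payoffs: 82.7648 73.6642 62.5264 48.8954 32.2132 11.7967 0.0000 0.0000 0.0000 0.0000
t_8: node(8,0) S=44.9759 payoff=78.4441 vs cont=77.5064 → 78.4441 [stop]  node(8,1) S=55.0437 payoff=68.3763 vs cont=67.4386 → 68.3763 [stop]  node(8,2) S=67.3652 payoff=56.0548 vs cont=55.1171 → 56.0548 [stop]  node(8,3) S=82.4448 payoff=40.9752 vs cont=40.0375 → 40.9752 [stop]  node(8,4) S=100.9000 payoff=22.5200 vs cont=21.5823 → 22.5200 [stop]  node(8,5) S=123.4863 payoff=0.0000 vs cont=5.7059 → 5.7059 [wait]  node(8,6) S=151.1286 payoff=0.0000 vs cont=0.0000 → 0.0000 [wait]  node(8,7) S=184.9585 payoff=0.0000 vs cont=0.0000 → 0.0000 [wait]  node(8,8) S=226.3613 payoff=0.0000 vs cont=0.0000 → 0.0000 [wait]  ⇒ S*(8)=100.9000
t_7: node(7,0) S=49.7558 payoff=73.6642 vs cont=72.7265 → 73.6642 [stop]  node(7,1) S=60.8936 payoff=62.5264 vs cont=61.5887 → 62.5264 [stop]  node(7,2) S=74.5246 payoff=48.8954 vs cont=47.9577 → 48.8954 [stop]  node(7,3) S=91.2068 payoff=32.2132 vs cont=31.2755 → 32.2132 [stop]  node(7,4) S=111.6233 payoff=11.7967 vs cont=13.7954 → 13.7954 [wait]  node(7,5) S=136.6101 payoff=0.0000 vs cont=2.7599 → 2.7599 [wait]  node(7,6) S=167.1901 payoff=0.0000 vs cont=0.0000 → 0.0000 [wait]  node(7,7) S=204.6154 payoff=0.0000 vs cont=0.0000 → 0.0000 [wait]  ⇒ S*(7)=91.2068
t_6: node(6,0) S=55.0437 payoff=68.3763 vs cont=67.4386 → 68.3763 [stop]  node(6,1) S=67.3652 payoff=56.0548 vs cont=55.1171 → 56.0548 [stop]  node(6,2) S=82.4448 payoff=40.9752 vs cont=40.0375 → 40.9752 [stop]  node(6,3) S=100.9000 payoff=22.5200 vs cont=22.5991 → 22.5991 [wait]  node(6,4) S=123.4863 payoff=0.0000 vs cont=8.0767 → 8.0767 [wait]  node(6,5) S=151.1286 payoff=0.0000 vs cont=1.3349 → 1.3349 [wait]  node(6,6) S=184.9585 payoff=0.0000 vs cont=0.0000 → 0.0000 [wait]  ⇒ S*(6)=82.4448
t_5: node(5,0) S=60.8936 payoff=62.5264 vs cont=61.5887 → 62.5264 [stop]  node(5,1) S=74.5246 payoff=48.8954 vs cont=47.9577 → 48.8954 [stop]  node(5,2) S=91.2068 payoff=32.2132 vs cont=31.3157 → 32.2132 [stop]  node(5,3) S=111.6233 payoff=11.7967 vs cont=15.0396 → 15.0396 [wait]  node(5,4) S=136.6101 payoff=0.0000 vs cont=4.5857 → 4.5857 [wait]  node(5,5) S=167.1901 payoff=0.0000 vs cont=0.6457 → 0.6457 [wait]  ⇒ S*(5)=91.2068
t_4: node(4,0) S=67.3652 payoff=56.0548 vs cont=55.1171 → 56.0548 [stop]  node(4,1) S=82.4448 payoff=40.9752 vs cont=40.0375 → 40.9752 [stop]  node(4,2) S=100.9000 payoff=22.5200 vs cont=23.2320 → 23.2320 [wait]  node(4,3) S=123.4863 payoff=0.0000 vs cont=9.6073 → 9.6073 [wait]  node(4,4) S=151.1286 payoff=0.0000 vs cont=2.5465 → 2.5465 [wait]  ⇒ S*(4)=82.4448
t_3: node(3,0) S=74.5246 payoff=48.8954 vs cont=47.9577 → 48.8954 [stop]  node(3,1) S=91.2068 payoff=32.2132 vs cont=31.6377 → 32.2132 [stop]  node(3,2) S=111.6233 payoff=11.7967 vs cont=16.1245 → 16.1245 [wait]  node(3,3) S=136.6101 payoff=0.0000 vs cont=5.9424 → 5.9424 [wait]  ⇒ S*(3)=91.2068
t_2: node(2,0) S=82.4448 payoff=40.9752 vs cont=40.0375 → 40.9752 [stop]  node(2,1) S=100.9000 payoff=22.5200 vs cont=23.7839 → 23.7839 [wait]  node(2,2) S=123.4863 payoff=0.0000 vs cont=10.8222 → 10.8222 [wait]  ⇒ S*(2)=82.4448
t_1: node(1,0) S=91.2068 payoff=32.2132 vs cont=31.9184 → 32.2132 [stop]  node(1,1) S=111.6233 payoff=11.7967 vs cont=17.0094 → 17.0094 [wait]  ⇒ S*(1)=91.2068
t_0: node(0,0) S=100.9000 payoff=22.5200 vs cont=24.2341 → 24.2341 [wait]  ⇒ S*(0)=-

price = 24.2341
boundary = - 91.2068 82.4448 91.2068 82.4448 91.2068 82.4448 91.2068 100.9000
tree:
24.2341
32.2132 17.0094
40.9752 23.7839 10.8222
48.8954 32.2132 16.1245 5.9424
56.0548 40.9752 23.2320 9.6073 2.5465
62.5264 48.8954 32.2132 15.0396 4.5857 0.6457
68.3763 56.0548 40.9752 22.5991 8.0767 1.3349 0.0000
73.6642 62.5264 48.8954 32.2132 13.7954 2.7599 0.0000 0.0000
78.4441 68.3763 56.0548 40.9752 22.5200 5.7059 0.0000 0.0000 0.0000
82.7648 73.6642 62.5264 48.8954 32.2132 11.7967 0.0000 0.0000 0.0000 0.0000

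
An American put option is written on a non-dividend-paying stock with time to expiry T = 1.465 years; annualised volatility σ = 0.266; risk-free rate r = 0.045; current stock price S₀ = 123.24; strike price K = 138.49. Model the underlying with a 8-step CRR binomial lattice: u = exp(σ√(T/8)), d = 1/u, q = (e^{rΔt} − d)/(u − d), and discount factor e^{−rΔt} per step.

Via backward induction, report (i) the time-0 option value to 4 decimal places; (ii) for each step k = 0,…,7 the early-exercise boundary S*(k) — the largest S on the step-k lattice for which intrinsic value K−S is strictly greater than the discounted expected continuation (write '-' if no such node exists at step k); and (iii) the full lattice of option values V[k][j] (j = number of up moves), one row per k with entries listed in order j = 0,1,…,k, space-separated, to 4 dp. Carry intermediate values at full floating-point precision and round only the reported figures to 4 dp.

price = 21.6983
boundary = - - 98.1478 87.5881 98.1478 87.5881 98.1478 109.9806
tree:
21.6983
30.0592 13.9491
40.3422 20.5835 7.7470
50.9019 29.3723 12.4014 3.3626
60.3255 40.3422 19.2198 5.9955 0.8657
68.7353 50.9019 28.5893 10.4528 1.7736 0.0000
76.2402 60.3255 40.3422 17.6652 3.6335 0.0000 0.0000
82.9376 68.7353 50.9019 28.5094 7.4438 0.0000 0.0000 0.0000
88.9145 76.2402 60.3255 40.3422 15.2500 0.0000 0.0000 0.0000 0.0000

Δt=0.18313, u=1.12056, d=0.89241, q=0.50784, disc=e^(-rΔt)=0.99179
k=8 terminal: V=max(K-S,0) → 88.9145 76.2402 60.3255 40.3422 15.2500 0.0000 0.0000 0.0000 0.0000
k=7: j=0 S=55.5524 intr=82.9376 cont=81.8011 V=82.9376[EX]; j=1 S=69.7547 intr=68.7353 cont=67.5987 V=68.7353[EX]; j=2 S=87.5881 intr=50.9019 cont=49.7654 V=50.9019[EX]; j=3 S=109.9806 intr=28.5094 cont=27.3728 V=28.5094[EX]; j=4 S=138.0980 intr=0.3920 cont=7.4438 V=7.4438[hold]; j=5 S=173.4037 intr=0.0000 cont=0.0000 V=0.0000[hold]; j=6 S=217.7357 intr=0.0000 cont=0.0000 V=0.0000[hold]; j=7 S=273.4015 intr=0.0000 cont=0.0000 V=0.0000[hold]  S*(7)=109.9806
k=6: j=0 S=62.2498 intr=76.2402 cont=75.1036 V=76.2402[EX]; j=1 S=78.1645 intr=60.3255 cont=59.1890 V=60.3255[EX]; j=2 S=98.1478 intr=40.3422 cont=39.2057 V=40.3422[EX]; j=3 S=123.2400 intr=15.2500 cont=17.6652 V=17.6652[hold]; j=4 S=154.7472 intr=0.0000 cont=3.6335 V=3.6335[hold]; j=5 S=194.3095 intr=0.0000 cont=0.0000 V=0.0000[hold]; j=6 S=243.9862 intr=0.0000 cont=0.0000 V=0.0000[hold]  S*(6)=98.1478
k=5: j=0 S=69.7547 intr=68.7353 cont=67.5987 V=68.7353[EX]; j=1 S=87.5881 intr=50.9019 cont=49.7654 V=50.9019[EX]; j=2 S=109.9806 intr=28.5094 cont=28.5893 V=28.5893[hold]; j=3 S=138.0980 intr=0.3920 cont=10.4528 V=10.4528[hold]; j=4 S=173.4037 intr=0.0000 cont=1.7736 V=1.7736[hold]; j=5 S=217.7357 intr=0.0000 cont=0.0000 V=0.0000[hold]  S*(5)=87.5881
k=4: j=0 S=78.1645 intr=60.3255 cont=59.1890 V=60.3255[EX]; j=1 S=98.1478 intr=40.3422 cont=39.2459 V=40.3422[EX]; j=2 S=123.2400 intr=15.2500 cont=19.2198 V=19.2198[hold]; j=3 S=154.7472 intr=0.0000 cont=5.9955 V=5.9955[hold]; j=4 S=194.3095 intr=0.0000 cont=0.8657 V=0.8657[hold]  S*(4)=98.1478
k=3: j=0 S=87.5881 intr=50.9019 cont=49.7654 V=50.9019[EX]; j=1 S=109.9806 intr=28.5094 cont=29.3723 V=29.3723[hold]; j=2 S=138.0980 intr=0.3920 cont=12.4014 V=12.4014[hold]; j=3 S=173.4037 intr=0.0000 cont=3.3626 V=3.3626[hold]  S*(3)=87.5881
k=2: j=0 S=98.1478 intr=40.3422 cont=39.6403 V=40.3422[EX]; j=1 S=123.2400 intr=15.2500 cont=20.5835 V=20.5835[hold]; j=2 S=154.7472 intr=0.0000 cont=7.7470 V=7.7470[hold]  S*(2)=98.1478
k=1: j=0 S=109.9806 intr=28.5094 cont=30.0592 V=30.0592[hold]; j=1 S=138.0980 intr=0.3920 cont=13.9491 V=13.9491[hold]  S*(1)=-
k=0: j=0 S=123.2400 intr=15.2500 cont=21.6983 V=21.6983[hold]  S*(0)=-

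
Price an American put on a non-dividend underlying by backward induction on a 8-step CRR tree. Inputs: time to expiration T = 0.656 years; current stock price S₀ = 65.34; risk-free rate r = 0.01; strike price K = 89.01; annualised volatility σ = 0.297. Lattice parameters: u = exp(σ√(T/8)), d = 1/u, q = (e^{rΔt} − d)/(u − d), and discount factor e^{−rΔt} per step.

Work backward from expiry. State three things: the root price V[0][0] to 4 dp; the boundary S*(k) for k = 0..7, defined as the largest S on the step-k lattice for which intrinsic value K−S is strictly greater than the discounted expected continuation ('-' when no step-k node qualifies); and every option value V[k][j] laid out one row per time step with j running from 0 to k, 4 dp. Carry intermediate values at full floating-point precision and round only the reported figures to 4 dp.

Δt=0.08200, u=1.08877, d=0.91847, q=0.48357, disc=e^(-rΔt)=0.99918
k=8 terminal: V=max(K-S,0) → 55.9203 49.7849 42.5118 33.8902 23.6700 11.5548 0.0000 0.0000 0.0000
k=7: j=0 S=36.0270 intr=52.9830 cont=52.9100 V=52.9830[EX]; j=1 S=42.7071 intr=46.3029 cont=46.2299 V=46.3029[EX]; j=2 S=50.6258 intr=38.3842 cont=38.3113 V=38.3842[EX]; j=3 S=60.0127 intr=28.9973 cont=28.9243 V=28.9973[EX]; j=4 S=71.1402 intr=17.8698 cont=17.7969 V=17.8698[EX]; j=5 S=84.3309 intr=4.6791 cont=5.9624 V=5.9624[hold]; j=6 S=99.9674 intr=0.0000 cont=0.0000 V=0.0000[hold]; j=7 S=118.5031 intr=0.0000 cont=0.0000 V=0.0000[hold]  S*(7)=71.1402
k=6: j=0 S=39.2251 intr=49.7849 cont=49.7119 V=49.7849[EX]; j=1 S=46.4982 intr=42.5118 cont=42.4389 V=42.5118[EX]; j=2 S=55.1198 intr=33.8902 cont=33.8173 V=33.8902[EX]; j=3 S=65.3400 intr=23.6700 cont=23.5970 V=23.6700[EX]; j=4 S=77.4552 intr=11.5548 cont=12.1018 V=12.1018[hold]; j=5 S=91.8169 intr=0.0000 cont=3.0766 V=3.0766[hold]; j=6 S=108.8414 intr=0.0000 cont=0.0000 V=0.0000[hold]  S*(6)=65.3400
k=5: j=0 S=42.7071 intr=46.3029 cont=46.2299 V=46.3029[EX]; j=1 S=50.6258 intr=38.3842 cont=38.3113 V=38.3842[EX]; j=2 S=60.0127 intr=28.9973 cont=28.9243 V=28.9973[EX]; j=3 S=71.1402 intr=17.8698 cont=18.0612 V=18.0612[hold]; j=4 S=84.3309 intr=4.6791 cont=7.7312 V=7.7312[hold]; j=5 S=99.9674 intr=0.0000 cont=1.5876 V=1.5876[hold]  S*(5)=60.0127
k=4: j=0 S=46.4982 intr=42.5118 cont=42.4389 V=42.5118[EX]; j=1 S=55.1198 intr=33.8902 cont=33.8173 V=33.8902[EX]; j=2 S=65.3400 intr=23.6700 cont=23.6895 V=23.6895[hold]; j=3 S=77.4552 intr=11.5548 cont=13.0552 V=13.0552[hold]; j=4 S=91.8169 intr=0.0000 cont=4.7564 V=4.7564[hold]  S*(4)=55.1198
k=3: j=0 S=50.6258 intr=38.3842 cont=38.3113 V=38.3842[EX]; j=1 S=60.0127 intr=28.9973 cont=28.9337 V=28.9973[EX]; j=2 S=71.1402 intr=17.8698 cont=18.5319 V=18.5319[hold]; j=3 S=84.3309 intr=4.6791 cont=9.0348 V=9.0348[hold]  S*(3)=60.0127
k=2: j=0 S=55.1198 intr=33.8902 cont=33.8173 V=33.8902[EX]; j=1 S=65.3400 intr=23.6700 cont=23.9169 V=23.9169[hold]; j=2 S=77.4552 intr=11.5548 cont=13.9280 V=13.9280[hold]  S*(2)=55.1198
k=1: j=0 S=60.0127 intr=28.9973 cont=29.0436 V=29.0436[hold]; j=1 S=71.1402 intr=17.8698 cont=19.0710 V=19.0710[hold]  S*(1)=-
k=0: j=0 S=65.3400 intr=23.6700 cont=24.2013 V=24.2013[hold]  S*(0)=-

price = 24.2013
boundary = - - 55.1198 60.0127 55.1198 60.0127 65.3400 71.1402
tree:
24.2013
29.0436 19.0710
33.8902 23.9169 13.9280
38.3842 28.9973 18.5319 9.0348
42.5118 33.8902 23.6895 13.0552 4.7564
46.3029 38.3842 28.9973 18.0612 7.7312 1.5876
49.7849 42.5118 33.8902 23.6700 12.1018 3.0766 0.0000
52.9830 46.3029 38.3842 28.9973 17.8698 5.9624 0.0000 0.0000
55.9203 49.7849 42.5118 33.8902 23.6700 11.5548 0.0000 0.0000 0.0000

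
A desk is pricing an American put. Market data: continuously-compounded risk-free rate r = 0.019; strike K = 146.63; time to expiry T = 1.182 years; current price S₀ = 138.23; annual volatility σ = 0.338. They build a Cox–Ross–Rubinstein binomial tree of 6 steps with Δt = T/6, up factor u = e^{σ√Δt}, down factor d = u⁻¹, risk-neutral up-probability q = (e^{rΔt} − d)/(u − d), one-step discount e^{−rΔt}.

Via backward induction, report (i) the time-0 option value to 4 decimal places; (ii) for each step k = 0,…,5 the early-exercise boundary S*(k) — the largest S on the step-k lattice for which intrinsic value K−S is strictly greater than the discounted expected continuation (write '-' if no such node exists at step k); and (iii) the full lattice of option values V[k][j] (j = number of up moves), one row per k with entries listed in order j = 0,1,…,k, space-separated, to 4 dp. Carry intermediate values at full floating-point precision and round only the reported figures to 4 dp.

Δt=0.19700, u=1.16186, d=0.86069, q=0.47502, disc=e^(-rΔt)=0.99626
k=6 terminal: V=max(K-S,0) → 90.4367 70.7739 44.2308 8.4000 0.0000 0.0000 0.0000
k=5: j=0 S=65.2886 intr=81.3414 cont=80.7936 V=81.3414[EX]; j=1 S=88.1340 intr=58.4960 cont=57.9482 V=58.4960[EX]; j=2 S=118.9733 intr=27.6567 cont=27.1089 V=27.6567[EX]; j=3 S=160.6036 intr=0.0000 cont=4.3934 V=4.3934[hold]; j=4 S=216.8009 intr=0.0000 cont=0.0000 V=0.0000[hold]; j=5 S=292.6625 intr=0.0000 cont=0.0000 V=0.0000[hold]  S*(5)=118.9733
k=4: j=0 S=75.8561 intr=70.7739 cont=70.2261 V=70.7739[EX]; j=1 S=102.3992 intr=44.2308 cont=43.6830 V=44.2308[EX]; j=2 S=138.2300 intr=8.4000 cont=16.5442 V=16.5442[hold]; j=3 S=186.5985 intr=0.0000 cont=2.2978 V=2.2978[hold]; j=4 S=251.8919 intr=0.0000 cont=0.0000 V=0.0000[hold]  S*(4)=102.3992
k=3: j=0 S=88.1340 intr=58.4960 cont=57.9482 V=58.4960[EX]; j=1 S=118.9733 intr=27.6567 cont=30.9631 V=30.9631[hold]; j=2 S=160.6036 intr=0.0000 cont=9.7404 V=9.7404[hold]; j=3 S=216.8009 intr=0.0000 cont=1.2018 V=1.2018[hold]  S*(3)=88.1340
k=2: j=0 S=102.3992 intr=44.2308 cont=45.2477 V=45.2477[hold]; j=1 S=138.2300 intr=8.4000 cont=20.8040 V=20.8040[hold]; j=2 S=186.5985 intr=0.0000 cont=5.6632 V=5.6632[hold]  S*(2)=-
k=1: j=0 S=118.9733 intr=27.6567 cont=33.5109 V=33.5109[hold]; j=1 S=160.6036 intr=0.0000 cont=13.5610 V=13.5610[hold]  S*(1)=-
k=0: j=0 S=138.2300 intr=8.4000 cont=23.9446 V=23.9446[hold]  S*(0)=-

price = 23.9446
boundary = - - - 88.1340 102.3992 118.9733
tree:
23.9446
33.5109 13.5610
45.2477 20.8040 5.6632
58.4960 30.9631 9.7404 1.2018
70.7739 44.2308 16.5442 2.2978 0.0000
81.3414 58.4960 27.6567 4.3934 0.0000 0.0000
90.4367 70.7739 44.2308 8.4000 0.0000 0.0000 0.0000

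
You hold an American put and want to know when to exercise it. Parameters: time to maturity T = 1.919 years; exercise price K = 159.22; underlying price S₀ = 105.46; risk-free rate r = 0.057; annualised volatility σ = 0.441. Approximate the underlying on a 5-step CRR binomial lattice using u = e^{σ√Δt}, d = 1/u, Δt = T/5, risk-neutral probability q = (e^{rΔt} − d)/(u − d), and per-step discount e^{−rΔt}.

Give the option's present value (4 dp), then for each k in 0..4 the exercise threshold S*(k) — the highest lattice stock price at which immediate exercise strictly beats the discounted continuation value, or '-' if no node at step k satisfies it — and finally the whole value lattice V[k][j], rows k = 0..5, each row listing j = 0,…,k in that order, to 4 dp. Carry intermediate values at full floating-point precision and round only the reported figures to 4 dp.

price = 58.2622
boundary = - 80.2483 61.0638 80.2483 105.4600
tree:
58.2622
78.9717 37.8344
98.1562 55.8845 19.4233
112.7544 78.9717 32.6866 5.5024
123.8627 98.1562 53.7600 10.6536 0.0000
132.3154 112.7544 78.9717 20.6275 0.0000 0.0000

Δt=0.38380, u=1.31417, d=0.76094, q=0.47210, disc=e^(-rΔt)=0.97836
k=5 terminal: V=max(K-S,0) → 132.3154 112.7544 78.9717 20.6275 0.0000 0.0000
k=4: j=0 S=35.3573 intr=123.8627 cont=120.4173 V=123.8627[EX]; j=1 S=61.0638 intr=98.1562 cont=94.7109 V=98.1562[EX]; j=2 S=105.4600 intr=53.7600 cont=50.3146 V=53.7600[EX]; j=3 S=182.1344 intr=0.0000 cont=10.6536 V=10.6536[hold]; j=4 S=314.5547 intr=0.0000 cont=0.0000 V=0.0000[hold]  S*(4)=105.4600
k=3: j=0 S=46.4656 intr=112.7544 cont=109.3090 V=112.7544[EX]; j=1 S=80.2483 intr=78.9717 cont=75.5264 V=78.9717[EX]; j=2 S=138.5925 intr=20.6275 cont=32.6866 V=32.6866[hold]; j=3 S=239.3558 intr=0.0000 cont=5.5024 V=5.5024[hold]  S*(3)=80.2483
k=2: j=0 S=61.0638 intr=98.1562 cont=94.7109 V=98.1562[EX]; j=1 S=105.4600 intr=53.7600 cont=55.8845 V=55.8845[hold]; j=2 S=182.1344 intr=0.0000 cont=19.4233 V=19.4233[hold]  S*(2)=61.0638
k=1: j=0 S=80.2483 intr=78.9717 cont=76.5076 V=78.9717[EX]; j=1 S=138.5925 intr=20.6275 cont=37.8344 V=37.8344[hold]  S*(1)=80.2483
k=0: j=0 S=105.4600 intr=53.7600 cont=58.2622 V=58.2622[hold]  S*(0)=-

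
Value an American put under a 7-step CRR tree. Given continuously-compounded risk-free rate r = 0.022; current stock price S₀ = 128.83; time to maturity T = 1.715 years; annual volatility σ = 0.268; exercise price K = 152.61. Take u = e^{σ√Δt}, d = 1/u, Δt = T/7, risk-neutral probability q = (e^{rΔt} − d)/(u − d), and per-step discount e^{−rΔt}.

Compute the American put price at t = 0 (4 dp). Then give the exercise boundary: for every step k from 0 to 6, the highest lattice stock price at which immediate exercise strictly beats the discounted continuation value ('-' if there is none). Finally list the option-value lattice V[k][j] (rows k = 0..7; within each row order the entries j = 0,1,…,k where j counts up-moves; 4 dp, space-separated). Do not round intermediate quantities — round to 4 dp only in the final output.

Δt=0.24500  u=1.14185  d=0.87577  q=0.48720  discount=0.99462
step 7 (expiry): payoffs max(K−S,0) = 101.7070 86.2412 66.0763 39.7847 5.5050 0.0000 0.0000 0.0000
step 6: (k=6,j=0): S=58.1237, (K−S)⁺=94.4863, hold=93.6659 ⇒ V=94.4863 exercise | (k=6,j=1): S=75.7835, (K−S)⁺=76.8265, hold=76.0061 ⇒ V=76.8265 exercise | (k=6,j=2): S=98.8089, (K−S)⁺=53.8011, hold=52.9808 ⇒ V=53.8011 exercise | (k=6,j=3): S=128.8300, (K−S)⁺=23.7800, hold=22.9596 ⇒ V=23.7800 exercise | (k=6,j=4): S=167.9725, (K−S)⁺=0.0000, hold=2.8078 ⇒ V=2.8078 continue | (k=6,j=5): S=219.0076, (K−S)⁺=0.0000, hold=0.0000 ⇒ V=0.0000 continue | (k=6,j=6): S=285.5488, (K−S)⁺=0.0000, hold=0.0000 ⇒ V=0.0000 continue  boundary S*=128.8300
step 5: (k=5,j=0): S=66.3688, (K−S)⁺=86.2412, hold=85.4208 ⇒ V=86.2412 exercise | (k=5,j=1): S=86.5337, (K−S)⁺=66.0763, hold=65.2559 ⇒ V=66.0763 exercise | (k=5,j=2): S=112.8253, (K−S)⁺=39.7847, hold=38.9644 ⇒ V=39.7847 exercise | (k=5,j=3): S=147.1050, (K−S)⁺=5.5050, hold=13.4895 ⇒ V=13.4895 continue | (k=5,j=4): S=191.8000, (K−S)⁺=0.0000, hold=1.4321 ⇒ V=1.4321 continue | (k=5,j=5): S=250.0747, (K−S)⁺=0.0000, hold=0.0000 ⇒ V=0.0000 continue  boundary S*=112.8253
step 4: (k=4,j=0): S=75.7835, (K−S)⁺=76.8265, hold=76.0061 ⇒ V=76.8265 exercise | (k=4,j=1): S=98.8089, (K−S)⁺=53.8011, hold=52.9808 ⇒ V=53.8011 exercise | (k=4,j=2): S=128.8300, (K−S)⁺=23.7800, hold=26.8288 ⇒ V=26.8288 continue | (k=4,j=3): S=167.9725, (K−S)⁺=0.0000, hold=7.5742 ⇒ V=7.5742 continue | (k=4,j=4): S=219.0076, (K−S)⁺=0.0000, hold=0.7304 ⇒ V=0.7304 continue  boundary S*=98.8089
step 3: (k=3,j=0): S=86.5337, (K−S)⁺=66.0763, hold=65.2559 ⇒ V=66.0763 exercise | (k=3,j=1): S=112.8253, (K−S)⁺=39.7847, hold=40.4417 ⇒ V=40.4417 continue | (k=3,j=2): S=147.1050, (K−S)⁺=5.5050, hold=17.3542 ⇒ V=17.3542 continue | (k=3,j=3): S=191.8000, (K−S)⁺=0.0000, hold=4.2172 ⇒ V=4.2172 continue  boundary S*=86.5337
step 2: (k=2,j=0): S=98.8089, (K−S)⁺=53.8011, hold=53.2992 ⇒ V=53.8011 exercise | (k=2,j=1): S=128.8300, (K−S)⁺=23.7800, hold=29.0367 ⇒ V=29.0367 continue | (k=2,j=2): S=167.9725, (K−S)⁺=0.0000, hold=10.8950 ⇒ V=10.8950 continue  boundary S*=98.8089
step 1: (k=1,j=0): S=112.8253, (K−S)⁺=39.7847, hold=41.5116 ⇒ V=41.5116 continue | (k=1,j=1): S=147.1050, (K−S)⁺=5.5050, hold=20.0895 ⇒ V=20.0895 continue  boundary S*=-
step 0: (k=0,j=0): S=128.8300, (K−S)⁺=23.7800, hold=30.9078 ⇒ V=30.9078 continue  boundary S*=-

price = 30.9078
boundary = - - 98.8089 86.5337 98.8089 112.8253 128.8300
tree:
30.9078
41.5116 20.0895
53.8011 29.0367 10.8950
66.0763 40.4417 17.3542 4.2172
76.8265 53.8011 26.8288 7.5742 0.7304
86.2412 66.0763 39.7847 13.4895 1.4321 0.0000
94.4863 76.8265 53.8011 23.7800 2.8078 0.0000 0.0000
101.7070 86.2412 66.0763 39.7847 5.5050 0.0000 0.0000 0.0000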